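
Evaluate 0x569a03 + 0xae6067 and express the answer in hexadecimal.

0x104fa6a

Add column by column in base 16, right to left:
  3+7 = a
  0+6 = 6
  a+0 = a
  9+6 = f
  6+e = 4 carry 1
  5+a+1 = 0 carry 1
  final carry 1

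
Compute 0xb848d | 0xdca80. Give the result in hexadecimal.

OR each hex digit independently (no carries):
  b|d=f, 8|c=c, 4|a=e, 8|8=8, d|0=d

0xfce8d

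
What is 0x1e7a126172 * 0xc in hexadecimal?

0x16db8dc9158

Multiply each base-16 digit by 12, carrying:
  2×12 = 24 → write 8 carry 1
  7×12+1 = 85 → write 5 carry 5
  1×12+5 = 17 → write 1 carry 1
  6×12+1 = 73 → write 9 carry 4
  2×12+4 = 28 → write c carry 1
  1×12+1 = 13 → write d
  a×12 = 120 → write 8 carry 7
  7×12+7 = 91 → write b carry 5
  e×12+5 = 173 → write d carry 10
  1×12+10 = 22 → write 6 carry 1
  remaining carry: 1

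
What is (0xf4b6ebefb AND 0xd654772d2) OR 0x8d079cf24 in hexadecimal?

0xdd17ffff6

0xf4b6ebefb AND 0xd654772d2 = 0xd414632d2.
Then OR with 0x8d079cf24.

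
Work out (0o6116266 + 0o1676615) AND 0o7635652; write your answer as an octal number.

0o15002

Add column by column in base 8, right to left:
  6+5 = 3 carry 1
  6+1+1 = 0 carry 1
  2+6+1 = 1 carry 1
  6+6+1 = 5 carry 1
  1+7+1 = 1 carry 1
  1+6+1 = 0 carry 1
  6+1+1 = 0 carry 1
  final carry 1
Sum = 0o10015103; now AND with 0o7635652:
  1&0=0, 0&7=0, 0&6=0, 1&3=1, 5&5=5, 1&6=0, 0&5=0, 3&2=2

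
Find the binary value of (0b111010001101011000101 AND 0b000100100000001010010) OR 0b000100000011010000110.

0b111010001101011000101 AND 0b000100100000001010010 = 0b000000000000001000000.
Then OR with 0b000100000011010000110.

0b100000011011000110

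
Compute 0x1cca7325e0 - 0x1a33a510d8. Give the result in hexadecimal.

0x296ce1508

Subtract column by column in base 16:
  0-8 → 8 (borrow)
  e-d-1 → 0
  5-0 → 5
  2-1 → 1
  3-5 → e (borrow)
  7-a-1 → c (borrow)
  a-3-1 → 6
  c-3 → 9
  c-a → 2
  1-1 → 0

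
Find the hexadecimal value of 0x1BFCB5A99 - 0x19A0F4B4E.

0x25BC0F4B

Subtract column by column in base 16:
  9-E → B (borrow)
  9-4-1 → 4
  A-B → F (borrow)
  5-4-1 → 0
  B-F → C (borrow)
  C-0-1 → B
  F-A → 5
  B-9 → 2
  1-1 → 0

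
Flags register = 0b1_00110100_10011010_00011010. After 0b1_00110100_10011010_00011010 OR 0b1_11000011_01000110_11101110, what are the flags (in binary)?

0b1111101111101111011111110

OR bit by bit (1 where either bit is 1):
  1001101001001101000011010
| 1110000110100011011101110
= 1111101111101111011111110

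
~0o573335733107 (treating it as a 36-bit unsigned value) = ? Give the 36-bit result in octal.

0o204442044670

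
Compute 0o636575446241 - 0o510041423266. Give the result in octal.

Subtract column by column in base 8:
  1-6 → 3 (borrow)
  4-6-1 → 5 (borrow)
  2-2-1 → 7 (borrow)
  6-3-1 → 2
  4-2 → 2
  4-4 → 0
  5-1 → 4
  7-4 → 3
  5-0 → 5
  6-0 → 6
  3-1 → 2
  6-5 → 1

0o126534022753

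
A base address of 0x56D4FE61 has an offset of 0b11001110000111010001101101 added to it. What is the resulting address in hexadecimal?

0b11001110000111010001101101 = 0x338746D in hexadecimal.
Add column by column in base 16, right to left:
  1+D = E
  6+6 = C
  E+4 = 2 carry 1
  F+7+1 = 7 carry 1
  4+8+1 = D
  D+3 = 0 carry 1
  6+3+1 = A
  5+0 = 5

0x5A0D72CE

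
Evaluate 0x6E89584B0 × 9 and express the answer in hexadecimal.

Multiply each base-16 digit by 9, carrying:
  0×9 = 0 → write 0
  B×9 = 99 → write 3 carry 6
  4×9+6 = 42 → write A carry 2
  8×9+2 = 74 → write A carry 4
  5×9+4 = 49 → write 1 carry 3
  9×9+3 = 84 → write 4 carry 5
  8×9+5 = 77 → write D carry 4
  E×9+4 = 130 → write 2 carry 8
  6×9+8 = 62 → write E carry 3
  remaining carry: 3

0x3E2D41AA30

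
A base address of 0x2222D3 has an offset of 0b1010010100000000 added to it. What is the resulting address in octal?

0o10543723

0x2222D3 = 0o10421323 in octal.
0b1010010100000000 = 0o122400 in octal.
Add column by column in base 8, right to left:
  3+0 = 3
  2+0 = 2
  3+4 = 7
  1+2 = 3
  2+2 = 4
  4+1 = 5
  0+0 = 0
  1+0 = 1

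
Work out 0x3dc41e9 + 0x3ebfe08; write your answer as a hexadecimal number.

Add column by column in base 16, right to left:
  9+8 = 1 carry 1
  e+0+1 = f
  1+e = f
  4+f = 3 carry 1
  c+b+1 = 8 carry 1
  d+e+1 = c carry 1
  3+3+1 = 7

0x7c83ff1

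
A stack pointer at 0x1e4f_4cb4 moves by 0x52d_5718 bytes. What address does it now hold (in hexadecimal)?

0x237ca3cc

Add column by column in base 16, right to left:
  4+8 = c
  b+1 = c
  c+7 = 3 carry 1
  4+5+1 = a
  f+d = c carry 1
  4+2+1 = 7
  e+5 = 3 carry 1
  1+0+1 = 2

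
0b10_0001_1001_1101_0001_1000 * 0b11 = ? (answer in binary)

Multiply each base-2 digit by 3, carrying:
  0×3 = 0 → write 0
  0×3 = 0 → write 0
  0×3 = 0 → write 0
  1×3 = 3 → write 1 carry 1
  1×3+1 = 4 → write 0 carry 2
  0×3+2 = 2 → write 0 carry 1
  0×3+1 = 1 → write 1
  0×3 = 0 → write 0
  1×3 = 3 → write 1 carry 1
  0×3+1 = 1 → write 1
  1×3 = 3 → write 1 carry 1
  1×3+1 = 4 → write 0 carry 2
  1×3+2 = 5 → write 1 carry 2
  0×3+2 = 2 → write 0 carry 1
  0×3+1 = 1 → write 1
  1×3 = 3 → write 1 carry 1
  1×3+1 = 4 → write 0 carry 2
  0×3+2 = 2 → write 0 carry 1
  0×3+1 = 1 → write 1
  0×3 = 0 → write 0
  0×3 = 0 → write 0
  1×3 = 3 → write 1 carry 1
  remaining carry: 1

0b11001001101011101001000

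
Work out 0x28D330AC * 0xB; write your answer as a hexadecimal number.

0x1C1131764

Multiply each base-16 digit by 11, carrying:
  C×11 = 132 → write 4 carry 8
  A×11+8 = 118 → write 6 carry 7
  0×11+7 = 7 → write 7
  3×11 = 33 → write 1 carry 2
  3×11+2 = 35 → write 3 carry 2
  D×11+2 = 145 → write 1 carry 9
  8×11+9 = 97 → write 1 carry 6
  2×11+6 = 28 → write C carry 1
  remaining carry: 1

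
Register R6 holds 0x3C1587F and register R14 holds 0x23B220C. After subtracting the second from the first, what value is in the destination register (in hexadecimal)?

0x1863673

Subtract column by column in base 16:
  F-C → 3
  7-0 → 7
  8-2 → 6
  5-2 → 3
  1-B → 6 (borrow)
  C-3-1 → 8
  3-2 → 1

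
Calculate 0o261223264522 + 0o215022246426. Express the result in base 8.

0o476245533150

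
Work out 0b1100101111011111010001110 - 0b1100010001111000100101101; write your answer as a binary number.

0b11101100110101100001

Subtract column by column in base 2:
  0-1 → 1 (borrow)
  1-0-1 → 0
  1-1 → 0
  1-1 → 0
  0-0 → 0
  0-1 → 1 (borrow)
  0-0-1 → 1 (borrow)
  1-0-1 → 0
  0-1 → 1 (borrow)
  1-0-1 → 0
  1-0 → 1
  1-0 → 1
  1-1 → 0
  1-1 → 0
  0-1 → 1 (borrow)
  1-1-1 → 1 (borrow)
  1-0-1 → 0
  1-0 → 1
  1-0 → 1
  0-1 → 1 (borrow)
  1-0-1 → 0
  0-0 → 0
  0-0 → 0
  1-1 → 0
  1-1 → 0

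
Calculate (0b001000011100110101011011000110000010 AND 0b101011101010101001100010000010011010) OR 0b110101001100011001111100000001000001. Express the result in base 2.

0b111101001100111001111110000011000011

0b001000011100110101011011000110000010 AND 0b101011101010101001100010000010011010 = 0b001000001000100001000010000010000010.
Then OR with 0b110101001100011001111100000001000001.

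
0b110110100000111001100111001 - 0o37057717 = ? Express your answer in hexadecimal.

0x654136A

0b110110100000111001100111001 = 0x6D07339 in hexadecimal.
0o37057717 = 0x7C5FCF in hexadecimal.
Subtract column by column in base 16:
  9-F → A (borrow)
  3-C-1 → 6 (borrow)
  3-F-1 → 3 (borrow)
  7-5-1 → 1
  0-C → 4 (borrow)
  D-7-1 → 5
  6-0 → 6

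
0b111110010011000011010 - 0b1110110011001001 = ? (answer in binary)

Subtract column by column in base 2:
  0-1 → 1 (borrow)
  1-0-1 → 0
  0-0 → 0
  1-1 → 0
  1-0 → 1
  0-0 → 0
  0-1 → 1 (borrow)
  0-1-1 → 0 (borrow)
  0-0-1 → 1 (borrow)
  1-0-1 → 0
  1-1 → 0
  0-1 → 1 (borrow)
  0-0-1 → 1 (borrow)
  1-1-1 → 1 (borrow)
  0-1-1 → 0 (borrow)
  0-1-1 → 0 (borrow)
  1-0-1 → 0
  1-0 → 1
  1-0 → 1
  1-0 → 1
  1-0 → 1

0b111100011100101010001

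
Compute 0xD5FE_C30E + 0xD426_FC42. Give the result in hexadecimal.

0x1AA25BF50

Add column by column in base 16, right to left:
  E+2 = 0 carry 1
  0+4+1 = 5
  3+C = F
  C+F = B carry 1
  E+6+1 = 5 carry 1
  F+2+1 = 2 carry 1
  5+4+1 = A
  D+D = A carry 1
  final carry 1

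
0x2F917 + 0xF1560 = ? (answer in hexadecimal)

0x120E77

Add column by column in base 16, right to left:
  7+0 = 7
  1+6 = 7
  9+5 = E
  F+1 = 0 carry 1
  2+F+1 = 2 carry 1
  final carry 1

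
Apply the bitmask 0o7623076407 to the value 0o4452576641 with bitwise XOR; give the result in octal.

0o3271500246

XOR each oct digit independently (no carries):
  4^7=3, 4^6=2, 5^2=7, 2^3=1, 5^0=5, 7^7=0, 6^6=0, 6^4=2, 4^0=4, 1^7=6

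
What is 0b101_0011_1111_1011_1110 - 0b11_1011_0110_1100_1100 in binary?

Subtract column by column in base 2:
  0-0 → 0
  1-0 → 1
  1-1 → 0
  1-1 → 0
  1-0 → 1
  1-0 → 1
  0-1 → 1 (borrow)
  1-1-1 → 1 (borrow)
  1-0-1 → 0
  1-1 → 0
  1-1 → 0
  1-0 → 1
  1-1 → 0
  1-1 → 0
  0-0 → 0
  0-1 → 1 (borrow)
  1-1-1 → 1 (borrow)
  0-1-1 → 0 (borrow)
  1-0-1 → 0

0b11000100011110010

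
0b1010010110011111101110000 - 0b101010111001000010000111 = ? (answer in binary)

Subtract column by column in base 2:
  0-1 → 1 (borrow)
  0-1-1 → 0 (borrow)
  0-1-1 → 0 (borrow)
  0-0-1 → 1 (borrow)
  1-0-1 → 0
  1-0 → 1
  1-0 → 1
  0-1 → 1 (borrow)
  1-0-1 → 0
  1-0 → 1
  1-0 → 1
  1-0 → 1
  1-1 → 0
  1-0 → 1
  0-0 → 0
  0-1 → 1 (borrow)
  1-1-1 → 1 (borrow)
  1-1-1 → 1 (borrow)
  0-0-1 → 1 (borrow)
  1-1-1 → 1 (borrow)
  0-0-1 → 1 (borrow)
  0-1-1 → 0 (borrow)
  1-0-1 → 0
  0-1 → 1 (borrow)
  1-0-1 → 0

0b100111111010111011101001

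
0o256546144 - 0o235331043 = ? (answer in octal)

0o21215101

Subtract column by column in base 8:
  4-3 → 1
  4-4 → 0
  1-0 → 1
  6-1 → 5
  4-3 → 1
  5-3 → 2
  6-5 → 1
  5-3 → 2
  2-2 → 0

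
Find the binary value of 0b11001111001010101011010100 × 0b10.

Multiply each base-2 digit by 2, carrying:
  0×2 = 0 → write 0
  0×2 = 0 → write 0
  1×2 = 2 → write 0 carry 1
  0×2+1 = 1 → write 1
  1×2 = 2 → write 0 carry 1
  0×2+1 = 1 → write 1
  1×2 = 2 → write 0 carry 1
  1×2+1 = 3 → write 1 carry 1
  0×2+1 = 1 → write 1
  1×2 = 2 → write 0 carry 1
  0×2+1 = 1 → write 1
  1×2 = 2 → write 0 carry 1
  0×2+1 = 1 → write 1
  1×2 = 2 → write 0 carry 1
  0×2+1 = 1 → write 1
  1×2 = 2 → write 0 carry 1
  0×2+1 = 1 → write 1
  0×2 = 0 → write 0
  1×2 = 2 → write 0 carry 1
  1×2+1 = 3 → write 1 carry 1
  1×2+1 = 3 → write 1 carry 1
  1×2+1 = 3 → write 1 carry 1
  0×2+1 = 1 → write 1
  0×2 = 0 → write 0
  1×2 = 2 → write 0 carry 1
  1×2+1 = 3 → write 1 carry 1
  remaining carry: 1

0b110011110010101010110101000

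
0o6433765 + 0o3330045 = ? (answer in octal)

Add column by column in base 8, right to left:
  5+5 = 2 carry 1
  6+4+1 = 3 carry 1
  7+0+1 = 0 carry 1
  3+0+1 = 4
  3+3 = 6
  4+3 = 7
  6+3 = 1 carry 1
  final carry 1

0o11764032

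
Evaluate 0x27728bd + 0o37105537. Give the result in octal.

0o274732034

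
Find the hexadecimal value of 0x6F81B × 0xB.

0x4CA929

Multiply each base-16 digit by 11, carrying:
  B×11 = 121 → write 9 carry 7
  1×11+7 = 18 → write 2 carry 1
  8×11+1 = 89 → write 9 carry 5
  F×11+5 = 170 → write A carry 10
  6×11+10 = 76 → write C carry 4
  remaining carry: 4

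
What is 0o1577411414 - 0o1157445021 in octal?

Subtract column by column in base 8:
  4-1 → 3
  1-2 → 7 (borrow)
  4-0-1 → 3
  1-5 → 4 (borrow)
  1-4-1 → 4 (borrow)
  4-4-1 → 7 (borrow)
  7-7-1 → 7 (borrow)
  7-5-1 → 1
  5-1 → 4
  1-1 → 0

0o417744373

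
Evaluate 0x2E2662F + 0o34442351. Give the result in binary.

0b11010101001010101100011000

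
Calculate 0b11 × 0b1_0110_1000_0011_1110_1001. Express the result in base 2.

Multiply each base-2 digit by 3, carrying:
  1×3 = 3 → write 1 carry 1
  0×3+1 = 1 → write 1
  0×3 = 0 → write 0
  1×3 = 3 → write 1 carry 1
  0×3+1 = 1 → write 1
  1×3 = 3 → write 1 carry 1
  1×3+1 = 4 → write 0 carry 2
  1×3+2 = 5 → write 1 carry 2
  1×3+2 = 5 → write 1 carry 2
  1×3+2 = 5 → write 1 carry 2
  0×3+2 = 2 → write 0 carry 1
  0×3+1 = 1 → write 1
  0×3 = 0 → write 0
  0×3 = 0 → write 0
  0×3 = 0 → write 0
  1×3 = 3 → write 1 carry 1
  0×3+1 = 1 → write 1
  1×3 = 3 → write 1 carry 1
  1×3+1 = 4 → write 0 carry 2
  0×3+2 = 2 → write 0 carry 1
  1×3+1 = 4 → write 0 carry 2
  remaining carry: 10

0b10000111000101110111011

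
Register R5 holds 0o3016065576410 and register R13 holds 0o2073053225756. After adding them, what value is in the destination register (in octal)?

Add column by column in base 8, right to left:
  0+6 = 6
  1+5 = 6
  4+7 = 3 carry 1
  6+5+1 = 4 carry 1
  7+2+1 = 2 carry 1
  5+2+1 = 0 carry 1
  5+3+1 = 1 carry 1
  6+5+1 = 4 carry 1
  0+0+1 = 1
  6+3 = 1 carry 1
  1+7+1 = 1 carry 1
  0+0+1 = 1
  3+2 = 5

0o5111141024366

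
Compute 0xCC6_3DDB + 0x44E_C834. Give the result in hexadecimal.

Add column by column in base 16, right to left:
  B+4 = F
  D+3 = 0 carry 1
  D+8+1 = 6 carry 1
  3+C+1 = 0 carry 1
  6+E+1 = 5 carry 1
  C+4+1 = 1 carry 1
  C+4+1 = 1 carry 1
  final carry 1

0x1115060F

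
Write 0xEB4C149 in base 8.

Expand each hex digit to 4 bits: E=1110 B=1011 4=0100 C=1100 1=0001 4=0100 9=1001.
Group the bits in threes: 001 110 101 101 001 100 000 101 001 001 → 1655140511.

0o1655140511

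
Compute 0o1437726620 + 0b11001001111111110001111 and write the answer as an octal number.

0o1471126437

0b11001001111111110001111 = 0o31177617 in octal.
Add column by column in base 8, right to left:
  0+7 = 7
  2+1 = 3
  6+6 = 4 carry 1
  6+7+1 = 6 carry 1
  2+7+1 = 2 carry 1
  7+1+1 = 1 carry 1
  7+1+1 = 1 carry 1
  3+3+1 = 7
  4+0 = 4
  1+0 = 1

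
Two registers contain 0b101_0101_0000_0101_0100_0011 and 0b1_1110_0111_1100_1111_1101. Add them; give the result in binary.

Add column by column in base 2, right to left:
  1+1 = 0 carry 1
  1+0+1 = 0 carry 1
  0+1+1 = 0 carry 1
  0+1+1 = 0 carry 1
  0+1+1 = 0 carry 1
  0+1+1 = 0 carry 1
  1+1+1 = 1 carry 1
  0+1+1 = 0 carry 1
  1+0+1 = 0 carry 1
  0+0+1 = 1
  1+1 = 0 carry 1
  0+1+1 = 0 carry 1
  0+1+1 = 0 carry 1
  0+1+1 = 0 carry 1
  0+1+1 = 0 carry 1
  0+0+1 = 1
  1+0 = 1
  0+1 = 1
  1+1 = 0 carry 1
  0+1+1 = 0 carry 1
  1+1+1 = 1 carry 1
  0+0+1 = 1
  1+0 = 1

0b11100111000001001000000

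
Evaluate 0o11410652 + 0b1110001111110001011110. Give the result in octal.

0o27607010

0b1110001111110001011110 = 0o16176136 in octal.
Add column by column in base 8, right to left:
  2+6 = 0 carry 1
  5+3+1 = 1 carry 1
  6+1+1 = 0 carry 1
  0+6+1 = 7
  1+7 = 0 carry 1
  4+1+1 = 6
  1+6 = 7
  1+1 = 2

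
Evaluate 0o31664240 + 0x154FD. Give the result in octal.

0x154FD = 0o252375 in octal.
Add column by column in base 8, right to left:
  0+5 = 5
  4+7 = 3 carry 1
  2+3+1 = 6
  4+2 = 6
  6+5 = 3 carry 1
  6+2+1 = 1 carry 1
  1+0+1 = 2
  3+0 = 3

0o32136635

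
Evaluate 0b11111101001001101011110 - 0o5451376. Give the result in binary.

0b11010000100000001100000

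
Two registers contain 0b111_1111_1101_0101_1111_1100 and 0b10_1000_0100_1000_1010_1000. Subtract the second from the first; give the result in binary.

0b10101111000110101010100

Subtract column by column in base 2:
  0-0 → 0
  0-0 → 0
  1-0 → 1
  1-1 → 0
  1-0 → 1
  1-1 → 0
  1-0 → 1
  1-1 → 0
  1-0 → 1
  0-0 → 0
  1-0 → 1
  0-1 → 1 (borrow)
  1-0-1 → 0
  0-0 → 0
  1-1 → 0
  1-0 → 1
  1-0 → 1
  1-0 → 1
  1-0 → 1
  1-1 → 0
  1-0 → 1
  1-1 → 0
  1-0 → 1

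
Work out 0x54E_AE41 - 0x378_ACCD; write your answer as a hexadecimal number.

Subtract column by column in base 16:
  1-D → 4 (borrow)
  4-C-1 → 7 (borrow)
  E-C-1 → 1
  A-A → 0
  E-8 → 6
  4-7 → D (borrow)
  5-3-1 → 1

0x1D60174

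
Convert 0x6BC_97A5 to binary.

0b110101111001001011110100101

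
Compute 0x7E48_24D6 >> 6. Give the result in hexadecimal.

0x1F92093

6 bits is not a whole number of base-16 digits; in binary: 1111110010010000010010011010110 >> 6 = 1111110010010000010010011.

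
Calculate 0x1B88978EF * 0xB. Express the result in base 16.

0x12EDE83245

Multiply each base-16 digit by 11, carrying:
  F×11 = 165 → write 5 carry 10
  E×11+10 = 164 → write 4 carry 10
  8×11+10 = 98 → write 2 carry 6
  7×11+6 = 83 → write 3 carry 5
  9×11+5 = 104 → write 8 carry 6
  8×11+6 = 94 → write E carry 5
  8×11+5 = 93 → write D carry 5
  B×11+5 = 126 → write E carry 7
  1×11+7 = 18 → write 2 carry 1
  remaining carry: 1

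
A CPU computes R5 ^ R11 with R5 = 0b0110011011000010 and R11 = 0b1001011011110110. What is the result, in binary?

0b1111000000110100

XOR bit by bit (1 where the bits differ):
  0110011011000010
^ 1001011011110110
= 1111000000110100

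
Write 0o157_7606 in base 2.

0b1101111111110000110

Each octal digit is 3 bits: 1=001 5=101 7=111 7=111 6=110 0=000 6=110.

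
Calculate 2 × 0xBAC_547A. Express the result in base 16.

0x1758A8F4

Multiply each base-16 digit by 2, carrying:
  A×2 = 20 → write 4 carry 1
  7×2+1 = 15 → write F
  4×2 = 8 → write 8
  5×2 = 10 → write A
  C×2 = 24 → write 8 carry 1
  A×2+1 = 21 → write 5 carry 1
  B×2+1 = 23 → write 7 carry 1
  remaining carry: 1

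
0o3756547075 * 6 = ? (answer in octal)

0o27630152556

Multiply each base-8 digit by 6, carrying:
  5×6 = 30 → write 6 carry 3
  7×6+3 = 45 → write 5 carry 5
  0×6+5 = 5 → write 5
  7×6 = 42 → write 2 carry 5
  4×6+5 = 29 → write 5 carry 3
  5×6+3 = 33 → write 1 carry 4
  6×6+4 = 40 → write 0 carry 5
  5×6+5 = 35 → write 3 carry 4
  7×6+4 = 46 → write 6 carry 5
  3×6+5 = 23 → write 7 carry 2
  remaining carry: 2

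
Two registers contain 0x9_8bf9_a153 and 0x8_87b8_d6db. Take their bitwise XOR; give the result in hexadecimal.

XOR each hex digit independently (no carries):
  9^8=1, 8^8=0, b^7=c, f^b=4, 9^8=1, a^d=7, 1^6=7, 5^d=8, 3^b=8

0x10c417788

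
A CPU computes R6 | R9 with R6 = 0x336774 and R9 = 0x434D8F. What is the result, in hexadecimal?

OR each hex digit independently (no carries):
  3|4=7, 3|3=3, 6|4=6, 7|D=F, 7|8=F, 4|F=F

0x736FFF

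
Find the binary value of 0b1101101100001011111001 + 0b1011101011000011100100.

0b11001010111001111011101

Add column by column in base 2, right to left:
  1+0 = 1
  0+0 = 0
  0+1 = 1
  1+0 = 1
  1+0 = 1
  1+1 = 0 carry 1
  1+1+1 = 1 carry 1
  1+1+1 = 1 carry 1
  0+0+1 = 1
  1+0 = 1
  0+0 = 0
  0+0 = 0
  0+1 = 1
  0+1 = 1
  1+0 = 1
  1+1 = 0 carry 1
  0+0+1 = 1
  1+1 = 0 carry 1
  1+1+1 = 1 carry 1
  0+1+1 = 0 carry 1
  1+0+1 = 0 carry 1
  1+1+1 = 1 carry 1
  final carry 1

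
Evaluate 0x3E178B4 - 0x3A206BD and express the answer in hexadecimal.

0x3F71F7

Subtract column by column in base 16:
  4-D → 7 (borrow)
  B-B-1 → F (borrow)
  8-6-1 → 1
  7-0 → 7
  1-2 → F (borrow)
  E-A-1 → 3
  3-3 → 0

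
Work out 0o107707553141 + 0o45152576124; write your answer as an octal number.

0o155062351265

Add column by column in base 8, right to left:
  1+4 = 5
  4+2 = 6
  1+1 = 2
  3+6 = 1 carry 1
  5+7+1 = 5 carry 1
  5+5+1 = 3 carry 1
  7+2+1 = 2 carry 1
  0+5+1 = 6
  7+1 = 0 carry 1
  7+5+1 = 5 carry 1
  0+4+1 = 5
  1+0 = 1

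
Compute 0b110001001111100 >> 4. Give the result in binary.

0b11000100111

Right shift by 4: drop the 4 least-significant bits.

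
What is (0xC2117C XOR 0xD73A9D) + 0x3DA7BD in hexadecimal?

0x52D39E

First 0xC2117C XOR 0xD73A9D = 0x152BE1.
Add column by column in base 16, right to left:
  1+D = E
  E+B = 9 carry 1
  B+7+1 = 3 carry 1
  2+A+1 = D
  5+D = 2 carry 1
  1+3+1 = 5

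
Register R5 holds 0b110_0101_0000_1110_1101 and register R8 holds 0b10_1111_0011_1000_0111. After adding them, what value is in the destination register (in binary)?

0b10010100010001110100

Add column by column in base 2, right to left:
  1+1 = 0 carry 1
  0+1+1 = 0 carry 1
  1+1+1 = 1 carry 1
  1+0+1 = 0 carry 1
  0+0+1 = 1
  1+0 = 1
  1+0 = 1
  1+1 = 0 carry 1
  0+1+1 = 0 carry 1
  0+1+1 = 0 carry 1
  0+0+1 = 1
  0+0 = 0
  1+1 = 0 carry 1
  0+1+1 = 0 carry 1
  1+1+1 = 1 carry 1
  0+1+1 = 0 carry 1
  0+0+1 = 1
  1+1 = 0 carry 1
  1+0+1 = 0 carry 1
  final carry 1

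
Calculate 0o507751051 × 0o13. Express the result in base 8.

0o7027403703

Multiply each base-8 digit by 11, carrying:
  1×11 = 11 → write 3 carry 1
  5×11+1 = 56 → write 0 carry 7
  0×11+7 = 7 → write 7
  1×11 = 11 → write 3 carry 1
  5×11+1 = 56 → write 0 carry 7
  7×11+7 = 84 → write 4 carry 10
  7×11+10 = 87 → write 7 carry 10
  0×11+10 = 10 → write 2 carry 1
  5×11+1 = 56 → write 0 carry 7
  remaining carry: 7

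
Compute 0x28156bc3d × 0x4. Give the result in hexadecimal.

0xa055af0f4

Multiply each base-16 digit by 4, carrying:
  d×4 = 52 → write 4 carry 3
  3×4+3 = 15 → write f
  c×4 = 48 → write 0 carry 3
  b×4+3 = 47 → write f carry 2
  6×4+2 = 26 → write a carry 1
  5×4+1 = 21 → write 5 carry 1
  1×4+1 = 5 → write 5
  8×4 = 32 → write 0 carry 2
  2×4+2 = 10 → write a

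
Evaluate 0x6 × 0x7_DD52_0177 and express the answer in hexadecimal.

Multiply each base-16 digit by 6, carrying:
  7×6 = 42 → write A carry 2
  7×6+2 = 44 → write C carry 2
  1×6+2 = 8 → write 8
  0×6 = 0 → write 0
  2×6 = 12 → write C
  5×6 = 30 → write E carry 1
  D×6+1 = 79 → write F carry 4
  D×6+4 = 82 → write 2 carry 5
  7×6+5 = 47 → write F carry 2
  remaining carry: 2

0x2F2FEC08CA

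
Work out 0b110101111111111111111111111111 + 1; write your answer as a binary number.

0b110110000000000000000000000000

The trailing 25 digits are 1 (max in base 2), so adding 1 cascades: they roll to 0 and the next digit up increments.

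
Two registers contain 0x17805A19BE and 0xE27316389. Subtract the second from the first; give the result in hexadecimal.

Subtract column by column in base 16:
  E-9 → 5
  B-8 → 3
  9-3 → 6
  1-6 → B (borrow)
  A-1-1 → 8
  5-3 → 2
  0-7 → 9 (borrow)
  8-2-1 → 5
  7-E → 9 (borrow)
  1-0-1 → 0

0x95928B635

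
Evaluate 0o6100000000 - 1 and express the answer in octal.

0o6077777777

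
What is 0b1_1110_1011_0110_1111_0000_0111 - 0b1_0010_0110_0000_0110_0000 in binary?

0b1110110010000111010100111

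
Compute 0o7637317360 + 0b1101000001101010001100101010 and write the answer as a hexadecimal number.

0x4b84421a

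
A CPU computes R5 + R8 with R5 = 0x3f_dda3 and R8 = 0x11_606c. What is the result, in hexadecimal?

0x513e0f

Add column by column in base 16, right to left:
  3+c = f
  a+6 = 0 carry 1
  d+0+1 = e
  d+6 = 3 carry 1
  f+1+1 = 1 carry 1
  3+1+1 = 5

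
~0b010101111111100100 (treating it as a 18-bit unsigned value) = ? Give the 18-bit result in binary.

0b101010000000011011

Invert each bit: 010101111111100100 → 101010000000011011.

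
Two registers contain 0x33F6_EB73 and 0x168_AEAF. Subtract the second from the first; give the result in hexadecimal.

0x328E3CC4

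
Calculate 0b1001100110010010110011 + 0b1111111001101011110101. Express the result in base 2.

Add column by column in base 2, right to left:
  1+1 = 0 carry 1
  1+0+1 = 0 carry 1
  0+1+1 = 0 carry 1
  0+0+1 = 1
  1+1 = 0 carry 1
  1+1+1 = 1 carry 1
  0+1+1 = 0 carry 1
  1+1+1 = 1 carry 1
  0+0+1 = 1
  0+1 = 1
  1+0 = 1
  0+1 = 1
  0+1 = 1
  1+0 = 1
  1+0 = 1
  0+1 = 1
  0+1 = 1
  1+1 = 0 carry 1
  1+1+1 = 1 carry 1
  0+1+1 = 0 carry 1
  0+1+1 = 0 carry 1
  1+1+1 = 1 carry 1
  final carry 1

0b11001011111111110101000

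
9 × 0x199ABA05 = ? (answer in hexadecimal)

Multiply each base-16 digit by 9, carrying:
  5×9 = 45 → write D carry 2
  0×9+2 = 2 → write 2
  A×9 = 90 → write A carry 5
  B×9+5 = 104 → write 8 carry 6
  A×9+6 = 96 → write 0 carry 6
  9×9+6 = 87 → write 7 carry 5
  9×9+5 = 86 → write 6 carry 5
  1×9+5 = 14 → write E

0xE6708A2D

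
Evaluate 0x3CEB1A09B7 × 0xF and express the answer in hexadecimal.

0x391C68691B9

Multiply each base-16 digit by 15, carrying:
  7×15 = 105 → write 9 carry 6
  B×15+6 = 171 → write B carry 10
  9×15+10 = 145 → write 1 carry 9
  0×15+9 = 9 → write 9
  A×15 = 150 → write 6 carry 9
  1×15+9 = 24 → write 8 carry 1
  B×15+1 = 166 → write 6 carry 10
  E×15+10 = 220 → write C carry 13
  C×15+13 = 193 → write 1 carry 12
  3×15+12 = 57 → write 9 carry 3
  remaining carry: 3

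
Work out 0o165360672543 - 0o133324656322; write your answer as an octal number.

0o32034014221

Subtract column by column in base 8:
  3-2 → 1
  4-2 → 2
  5-3 → 2
  2-6 → 4 (borrow)
  7-5-1 → 1
  6-6 → 0
  0-4 → 4 (borrow)
  6-2-1 → 3
  3-3 → 0
  5-3 → 2
  6-3 → 3
  1-1 → 0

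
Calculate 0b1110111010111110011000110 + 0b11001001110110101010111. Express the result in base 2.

Add column by column in base 2, right to left:
  0+1 = 1
  1+1 = 0 carry 1
  1+1+1 = 1 carry 1
  0+0+1 = 1
  0+1 = 1
  0+0 = 0
  1+1 = 0 carry 1
  1+0+1 = 0 carry 1
  0+1+1 = 0 carry 1
  0+0+1 = 1
  1+1 = 0 carry 1
  1+1+1 = 1 carry 1
  1+0+1 = 0 carry 1
  1+1+1 = 1 carry 1
  1+1+1 = 1 carry 1
  0+1+1 = 0 carry 1
  1+0+1 = 0 carry 1
  0+0+1 = 1
  1+1 = 0 carry 1
  1+0+1 = 0 carry 1
  1+0+1 = 0 carry 1
  0+1+1 = 0 carry 1
  1+1+1 = 1 carry 1
  1+0+1 = 0 carry 1
  1+0+1 = 0 carry 1
  final carry 1

0b10010000100110101000011101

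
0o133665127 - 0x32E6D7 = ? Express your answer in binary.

0b1001111001000001110000000

0o133665127 = 0b1011011110110101001010111 in binary.
0x32E6D7 = 0b1100101110011011010111 in binary.
Subtract column by column in base 2:
  1-1 → 0
  1-1 → 0
  1-1 → 0
  0-0 → 0
  1-1 → 0
  0-0 → 0
  1-1 → 0
  0-1 → 1 (borrow)
  0-0-1 → 1 (borrow)
  1-1-1 → 1 (borrow)
  0-1-1 → 0 (borrow)
  1-0-1 → 0
  0-0 → 0
  1-1 → 0
  1-1 → 0
  0-1 → 1 (borrow)
  1-0-1 → 0
  1-1 → 0
  1-0 → 1
  1-0 → 1
  0-1 → 1 (borrow)
  1-1-1 → 1 (borrow)
  1-0-1 → 0
  0-0 → 0
  1-0 → 1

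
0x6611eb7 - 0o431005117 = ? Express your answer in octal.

0x6611eb7 = 0o630217267 in octal.
Subtract column by column in base 8:
  7-7 → 0
  6-1 → 5
  2-1 → 1
  7-5 → 2
  1-0 → 1
  2-0 → 2
  0-1 → 7 (borrow)
  3-3-1 → 7 (borrow)
  6-4-1 → 1

0o177212150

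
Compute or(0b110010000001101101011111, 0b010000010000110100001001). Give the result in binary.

0b110010010001111101011111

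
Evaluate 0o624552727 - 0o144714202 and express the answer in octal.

Subtract column by column in base 8:
  7-2 → 5
  2-0 → 2
  7-2 → 5
  2-4 → 6 (borrow)
  5-1-1 → 3
  5-7 → 6 (borrow)
  4-4-1 → 7 (borrow)
  2-4-1 → 5 (borrow)
  6-1-1 → 4

0o457636525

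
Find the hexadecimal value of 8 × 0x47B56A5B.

0x23DAB52D8

Multiply each base-16 digit by 8, carrying:
  B×8 = 88 → write 8 carry 5
  5×8+5 = 45 → write D carry 2
  A×8+2 = 82 → write 2 carry 5
  6×8+5 = 53 → write 5 carry 3
  5×8+3 = 43 → write B carry 2
  B×8+2 = 90 → write A carry 5
  7×8+5 = 61 → write D carry 3
  4×8+3 = 35 → write 3 carry 2
  remaining carry: 2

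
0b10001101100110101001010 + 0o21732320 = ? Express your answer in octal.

0b10001101100110101001010 = 0o21546512 in octal.
Add column by column in base 8, right to left:
  2+0 = 2
  1+2 = 3
  5+3 = 0 carry 1
  6+2+1 = 1 carry 1
  4+3+1 = 0 carry 1
  5+7+1 = 5 carry 1
  1+1+1 = 3
  2+2 = 4

0o43501032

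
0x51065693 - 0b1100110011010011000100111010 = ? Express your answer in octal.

0x51065693 = 0o12101453223 in octal.
0b1100110011010011000100111010 = 0o1463230472 in octal.
Subtract column by column in base 8:
  3-2 → 1
  2-7 → 3 (borrow)
  2-4-1 → 5 (borrow)
  3-0-1 → 2
  5-3 → 2
  4-2 → 2
  1-3 → 6 (borrow)
  0-6-1 → 1 (borrow)
  1-4-1 → 4 (borrow)
  2-1-1 → 0
  1-0 → 1

0o10416222531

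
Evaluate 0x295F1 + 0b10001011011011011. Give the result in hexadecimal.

0x3ACCC

0b10001011011011011 = 0x116DB in hexadecimal.
Add column by column in base 16, right to left:
  1+B = C
  F+D = C carry 1
  5+6+1 = C
  9+1 = A
  2+1 = 3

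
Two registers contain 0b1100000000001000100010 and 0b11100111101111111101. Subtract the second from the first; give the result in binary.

Subtract column by column in base 2:
  0-1 → 1 (borrow)
  1-0-1 → 0
  0-1 → 1 (borrow)
  0-1-1 → 0 (borrow)
  0-1-1 → 0 (borrow)
  1-1-1 → 1 (borrow)
  0-1-1 → 0 (borrow)
  0-1-1 → 0 (borrow)
  0-1-1 → 0 (borrow)
  1-1-1 → 1 (borrow)
  0-0-1 → 1 (borrow)
  0-1-1 → 0 (borrow)
  0-1-1 → 0 (borrow)
  0-1-1 → 0 (borrow)
  0-1-1 → 0 (borrow)
  0-0-1 → 1 (borrow)
  0-0-1 → 1 (borrow)
  0-1-1 → 0 (borrow)
  0-1-1 → 0 (borrow)
  0-1-1 → 0 (borrow)
  1-0-1 → 0
  1-0 → 1

0b1000011000011000100101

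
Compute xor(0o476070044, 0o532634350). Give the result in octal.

0o144644314

XOR each oct digit independently (no carries):
  4^5=1, 7^3=4, 6^2=4, 0^6=6, 7^3=4, 0^4=4, 0^3=3, 4^5=1, 4^0=4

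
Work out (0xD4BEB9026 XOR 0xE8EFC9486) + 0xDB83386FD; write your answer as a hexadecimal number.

First 0xD4BEB9026 XOR 0xE8EFC9486 = 0x3C51704A0.
Add column by column in base 16, right to left:
  0+D = D
  A+F = 9 carry 1
  4+6+1 = B
  0+8 = 8
  7+3 = A
  1+3 = 4
  5+8 = D
  C+B = 7 carry 1
  3+D+1 = 1 carry 1
  final carry 1

0x117D4A8B9D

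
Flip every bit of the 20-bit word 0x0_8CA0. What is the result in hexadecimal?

0xF735F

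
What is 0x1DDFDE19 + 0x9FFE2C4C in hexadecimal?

0xBDDE0A65

Add column by column in base 16, right to left:
  9+C = 5 carry 1
  1+4+1 = 6
  E+C = A carry 1
  D+2+1 = 0 carry 1
  F+E+1 = E carry 1
  D+F+1 = D carry 1
  D+F+1 = D carry 1
  1+9+1 = B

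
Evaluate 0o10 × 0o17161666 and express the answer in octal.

0o171616660

Multiply each base-8 digit by 8, carrying:
  6×8 = 48 → write 0 carry 6
  6×8+6 = 54 → write 6 carry 6
  6×8+6 = 54 → write 6 carry 6
  1×8+6 = 14 → write 6 carry 1
  6×8+1 = 49 → write 1 carry 6
  1×8+6 = 14 → write 6 carry 1
  7×8+1 = 57 → write 1 carry 7
  1×8+7 = 15 → write 7 carry 1
  remaining carry: 1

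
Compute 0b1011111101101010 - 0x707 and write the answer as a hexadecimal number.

0b1011111101101010 = 0xBF6A in hexadecimal.
Subtract column by column in base 16:
  A-7 → 3
  6-0 → 6
  F-7 → 8
  B-0 → B

0xB863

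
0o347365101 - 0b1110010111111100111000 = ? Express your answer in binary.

0b11011001000110101100001001

0o347365101 = 0b11100111011110101001000001 in binary.
Subtract column by column in base 2:
  1-0 → 1
  0-0 → 0
  0-0 → 0
  0-1 → 1 (borrow)
  0-1-1 → 0 (borrow)
  0-1-1 → 0 (borrow)
  1-0-1 → 0
  0-0 → 0
  0-1 → 1 (borrow)
  1-1-1 → 1 (borrow)
  0-1-1 → 0 (borrow)
  1-1-1 → 1 (borrow)
  0-1-1 → 0 (borrow)
  1-1-1 → 1 (borrow)
  1-1-1 → 1 (borrow)
  1-0-1 → 0
  1-1 → 0
  0-0 → 0
  1-0 → 1
  1-1 → 0
  1-1 → 0
  0-1 → 1 (borrow)
  0-0-1 → 1 (borrow)
  1-0-1 → 0
  1-0 → 1
  1-0 → 1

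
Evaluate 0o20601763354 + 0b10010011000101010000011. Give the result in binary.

0o20601763354 = 0b10000110000001111110011011101100 in binary.
Add column by column in base 2, right to left:
  0+1 = 1
  0+1 = 1
  1+0 = 1
  1+0 = 1
  0+0 = 0
  1+0 = 1
  1+0 = 1
  1+1 = 0 carry 1
  0+0+1 = 1
  1+1 = 0 carry 1
  1+0+1 = 0 carry 1
  0+1+1 = 0 carry 1
  0+0+1 = 1
  1+0 = 1
  1+0 = 1
  1+1 = 0 carry 1
  1+1+1 = 1 carry 1
  1+0+1 = 0 carry 1
  1+0+1 = 0 carry 1
  0+1+1 = 0 carry 1
  0+0+1 = 1
  0+0 = 0
  0+1 = 1
  0+0 = 0
  0+0 = 0
  1+0 = 1
  1+0 = 1
  0+0 = 0
  0+0 = 0
  0+0 = 0
  0+0 = 0
  1+0 = 1

0b10000110010100010111000101101111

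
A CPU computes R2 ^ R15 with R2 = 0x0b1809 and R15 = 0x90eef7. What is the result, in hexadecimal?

0x9bf6fe

XOR each hex digit independently (no carries):
  0^9=9, b^0=b, 1^e=f, 8^e=6, 0^f=f, 9^7=e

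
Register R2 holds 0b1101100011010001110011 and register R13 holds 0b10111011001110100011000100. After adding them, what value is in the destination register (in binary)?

0b11001000110001110100110111

Add column by column in base 2, right to left:
  1+0 = 1
  1+0 = 1
  0+1 = 1
  0+0 = 0
  1+0 = 1
  1+0 = 1
  1+1 = 0 carry 1
  0+1+1 = 0 carry 1
  0+0+1 = 1
  0+0 = 0
  1+0 = 1
  0+1 = 1
  1+0 = 1
  1+1 = 0 carry 1
  0+1+1 = 0 carry 1
  0+1+1 = 0 carry 1
  0+0+1 = 1
  1+0 = 1
  1+1 = 0 carry 1
  0+1+1 = 0 carry 1
  1+0+1 = 0 carry 1
  1+1+1 = 1 carry 1
  0+1+1 = 0 carry 1
  0+1+1 = 0 carry 1
  0+0+1 = 1
  0+1 = 1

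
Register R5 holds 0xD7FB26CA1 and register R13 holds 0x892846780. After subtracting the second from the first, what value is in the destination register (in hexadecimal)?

Subtract column by column in base 16:
  1-0 → 1
  A-8 → 2
  C-7 → 5
  6-6 → 0
  2-4 → E (borrow)
  B-8-1 → 2
  F-2 → D
  7-9 → E (borrow)
  D-8-1 → 4

0x4ED2E0521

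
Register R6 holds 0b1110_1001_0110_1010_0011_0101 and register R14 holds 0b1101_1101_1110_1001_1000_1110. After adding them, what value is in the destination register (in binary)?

Add column by column in base 2, right to left:
  1+0 = 1
  0+1 = 1
  1+1 = 0 carry 1
  0+1+1 = 0 carry 1
  1+0+1 = 0 carry 1
  1+0+1 = 0 carry 1
  0+0+1 = 1
  0+1 = 1
  0+1 = 1
  1+0 = 1
  0+0 = 0
  1+1 = 0 carry 1
  0+0+1 = 1
  1+1 = 0 carry 1
  1+1+1 = 1 carry 1
  0+1+1 = 0 carry 1
  1+1+1 = 1 carry 1
  0+0+1 = 1
  0+1 = 1
  1+1 = 0 carry 1
  0+1+1 = 0 carry 1
  1+0+1 = 0 carry 1
  1+1+1 = 1 carry 1
  1+1+1 = 1 carry 1
  final carry 1

0b1110001110101001111000011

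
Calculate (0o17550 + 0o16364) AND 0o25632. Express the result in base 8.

0o24030

Add column by column in base 8, right to left:
  0+4 = 4
  5+6 = 3 carry 1
  5+3+1 = 1 carry 1
  7+6+1 = 6 carry 1
  1+1+1 = 3
Sum = 0o36134; now AND with 0o25632:
  3&2=2, 6&5=4, 1&6=0, 3&3=3, 4&2=0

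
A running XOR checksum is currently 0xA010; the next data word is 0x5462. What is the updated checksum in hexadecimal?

0xF472

XOR each hex digit independently (no carries):
  A^5=F, 0^4=4, 1^6=7, 0^2=2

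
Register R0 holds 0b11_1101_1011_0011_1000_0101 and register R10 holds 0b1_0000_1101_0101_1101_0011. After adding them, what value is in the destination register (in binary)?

0b10011101000100101011000

Add column by column in base 2, right to left:
  1+1 = 0 carry 1
  0+1+1 = 0 carry 1
  1+0+1 = 0 carry 1
  0+0+1 = 1
  0+1 = 1
  0+0 = 0
  0+1 = 1
  1+1 = 0 carry 1
  1+1+1 = 1 carry 1
  1+0+1 = 0 carry 1
  0+1+1 = 0 carry 1
  0+0+1 = 1
  1+1 = 0 carry 1
  1+0+1 = 0 carry 1
  0+1+1 = 0 carry 1
  1+1+1 = 1 carry 1
  1+0+1 = 0 carry 1
  0+0+1 = 1
  1+0 = 1
  1+0 = 1
  1+1 = 0 carry 1
  1+0+1 = 0 carry 1
  final carry 1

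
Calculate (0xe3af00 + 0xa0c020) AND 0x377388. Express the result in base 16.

0x46300

Add column by column in base 16, right to left:
  0+0 = 0
  0+2 = 2
  f+0 = f
  a+c = 6 carry 1
  3+0+1 = 4
  e+a = 8 carry 1
  final carry 1
Sum = 0x1846f20; now AND with 0x377388:
  1&0=0, 8&3=0, 4&7=4, 6&7=6, f&3=3, 2&8=0, 0&8=0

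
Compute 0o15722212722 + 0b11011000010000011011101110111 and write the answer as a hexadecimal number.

0x8a514d49

0o15722212722 = 0x6f4915d2 in hexadecimal.
0b11011000010000011011101110111 = 0x1b083777 in hexadecimal.
Add column by column in base 16, right to left:
  2+7 = 9
  d+7 = 4 carry 1
  5+7+1 = d
  1+3 = 4
  9+8 = 1 carry 1
  4+0+1 = 5
  f+b = a carry 1
  6+1+1 = 8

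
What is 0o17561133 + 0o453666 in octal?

Add column by column in base 8, right to left:
  3+6 = 1 carry 1
  3+6+1 = 2 carry 1
  1+6+1 = 0 carry 1
  1+3+1 = 5
  6+5 = 3 carry 1
  5+4+1 = 2 carry 1
  7+0+1 = 0 carry 1
  1+0+1 = 2

0o20235021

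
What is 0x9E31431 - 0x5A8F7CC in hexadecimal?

0x43A1C65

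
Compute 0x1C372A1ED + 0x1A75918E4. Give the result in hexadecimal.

Add column by column in base 16, right to left:
  D+4 = 1 carry 1
  E+E+1 = D carry 1
  1+8+1 = A
  A+1 = B
  2+9 = B
  7+5 = C
  3+7 = A
  C+A = 6 carry 1
  1+1+1 = 3

0x36ACBBAD1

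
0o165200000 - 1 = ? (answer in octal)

0o165177777

The trailing 5 digits are 0, so subtracting 1 borrows through: they become 7 and the next digit up decrements.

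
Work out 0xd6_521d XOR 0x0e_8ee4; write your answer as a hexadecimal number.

0xd8dcf9

XOR each hex digit independently (no carries):
  d^0=d, 6^e=8, 5^8=d, 2^e=c, 1^e=f, d^4=9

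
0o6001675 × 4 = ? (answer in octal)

Multiply each base-8 digit by 4, carrying:
  5×4 = 20 → write 4 carry 2
  7×4+2 = 30 → write 6 carry 3
  6×4+3 = 27 → write 3 carry 3
  1×4+3 = 7 → write 7
  0×4 = 0 → write 0
  0×4 = 0 → write 0
  6×4 = 24 → write 0 carry 3
  remaining carry: 3

0o30007364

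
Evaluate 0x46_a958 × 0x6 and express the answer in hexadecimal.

0x1a7f810

Multiply each base-16 digit by 6, carrying:
  8×6 = 48 → write 0 carry 3
  5×6+3 = 33 → write 1 carry 2
  9×6+2 = 56 → write 8 carry 3
  a×6+3 = 63 → write f carry 3
  6×6+3 = 39 → write 7 carry 2
  4×6+2 = 26 → write a carry 1
  remaining carry: 1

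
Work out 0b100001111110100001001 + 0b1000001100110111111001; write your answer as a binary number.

0b1100011100101100000010

Add column by column in base 2, right to left:
  1+1 = 0 carry 1
  0+0+1 = 1
  0+0 = 0
  1+1 = 0 carry 1
  0+1+1 = 0 carry 1
  0+1+1 = 0 carry 1
  0+1+1 = 0 carry 1
  0+1+1 = 0 carry 1
  1+1+1 = 1 carry 1
  0+0+1 = 1
  1+1 = 0 carry 1
  1+1+1 = 1 carry 1
  1+0+1 = 0 carry 1
  1+0+1 = 0 carry 1
  1+1+1 = 1 carry 1
  1+1+1 = 1 carry 1
  0+0+1 = 1
  0+0 = 0
  0+0 = 0
  0+0 = 0
  1+0 = 1
  0+1 = 1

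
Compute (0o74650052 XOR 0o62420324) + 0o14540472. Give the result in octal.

0o33031070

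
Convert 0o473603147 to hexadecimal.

Each octal digit is 3 bits: 4=100 7=111 3=011 6=110 0=000 3=011 1=001 4=100 7=111.
Group the bits into nibbles: 0100 1110 1111 0000 0110 0110 0111 → 4EF0667.

0x4EF0667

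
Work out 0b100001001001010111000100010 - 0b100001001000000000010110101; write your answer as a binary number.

0b1010110101101101

Subtract column by column in base 2:
  0-1 → 1 (borrow)
  1-0-1 → 0
  0-1 → 1 (borrow)
  0-0-1 → 1 (borrow)
  0-1-1 → 0 (borrow)
  1-1-1 → 1 (borrow)
  0-0-1 → 1 (borrow)
  0-1-1 → 0 (borrow)
  0-0-1 → 1 (borrow)
  1-0-1 → 0
  1-0 → 1
  1-0 → 1
  0-0 → 0
  1-0 → 1
  0-0 → 0
  1-0 → 1
  0-0 → 0
  0-0 → 0
  1-1 → 0
  0-0 → 0
  0-0 → 0
  1-1 → 0
  0-0 → 0
  0-0 → 0
  0-0 → 0
  0-0 → 0
  1-1 → 0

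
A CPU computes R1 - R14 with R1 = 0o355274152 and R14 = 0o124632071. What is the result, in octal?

0o230442061

Subtract column by column in base 8:
  2-1 → 1
  5-7 → 6 (borrow)
  1-0-1 → 0
  4-2 → 2
  7-3 → 4
  2-6 → 4 (borrow)
  5-4-1 → 0
  5-2 → 3
  3-1 → 2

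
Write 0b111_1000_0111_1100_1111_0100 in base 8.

Group the bits in threes: 011 110 000 111 110 011 110 100 → 36076364.

0o36076364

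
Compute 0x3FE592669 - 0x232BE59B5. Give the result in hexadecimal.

Subtract column by column in base 16:
  9-5 → 4
  6-B → B (borrow)
  6-9-1 → C (borrow)
  2-5-1 → C (borrow)
  9-E-1 → A (borrow)
  5-B-1 → 9 (borrow)
  E-2-1 → B
  F-3 → C
  3-2 → 1

0x1CB9ACCB4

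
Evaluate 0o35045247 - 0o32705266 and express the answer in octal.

Subtract column by column in base 8:
  7-6 → 1
  4-6 → 6 (borrow)
  2-2-1 → 7 (borrow)
  5-5-1 → 7 (borrow)
  4-0-1 → 3
  0-7 → 1 (borrow)
  5-2-1 → 2
  3-3 → 0

0o2137761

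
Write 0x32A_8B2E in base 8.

0o312505456

Expand each hex digit to 4 bits: 3=0011 2=0010 A=1010 8=1000 B=1011 2=0010 E=1110.
Group the bits in threes: 011 001 010 101 000 101 100 101 110 → 312505456.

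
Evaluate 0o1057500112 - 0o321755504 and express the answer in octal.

Subtract column by column in base 8:
  2-4 → 6 (borrow)
  1-0-1 → 0
  1-5 → 4 (borrow)
  0-5-1 → 2 (borrow)
  0-5-1 → 2 (borrow)
  5-7-1 → 5 (borrow)
  7-1-1 → 5
  5-2 → 3
  0-3 → 5 (borrow)
  1-0-1 → 0

0o535522406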